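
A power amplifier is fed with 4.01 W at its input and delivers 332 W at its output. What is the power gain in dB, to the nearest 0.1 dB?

19.2 dB

Power ratio → dB uses the 10·log₁₀ form:
10·log₁₀(332/4.01) = 10·log₁₀(82.79) = 19.2 dB.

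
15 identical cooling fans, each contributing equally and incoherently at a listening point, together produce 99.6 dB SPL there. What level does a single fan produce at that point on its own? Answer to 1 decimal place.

87.8 dB SPL

15 equal incoherent sources add 10·log₁₀(15) = 11.76 dB over one source.
L_one = 99.6 − 11.76 = 87.8 dB SPL.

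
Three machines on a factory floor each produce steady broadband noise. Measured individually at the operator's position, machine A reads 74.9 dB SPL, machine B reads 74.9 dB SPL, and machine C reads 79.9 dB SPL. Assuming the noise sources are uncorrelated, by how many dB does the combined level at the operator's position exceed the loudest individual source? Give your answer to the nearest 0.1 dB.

Incoherent sources sum as intensities:
L_total = 10·log₁₀(10^(74.9/10) + 10^(74.9/10) + 10^(79.9/10)) = 82.03 dB SPL.
Excess over the loudest (79.9 dB): 82.03 − 79.9 = 2.1 dB.

2.1 dB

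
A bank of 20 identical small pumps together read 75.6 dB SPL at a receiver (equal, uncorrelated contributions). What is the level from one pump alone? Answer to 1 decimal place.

62.6 dB SPL

20 equal incoherent sources add 10·log₁₀(20) = 13.01 dB over one source.
L_one = 75.6 − 13.01 = 62.6 dB SPL.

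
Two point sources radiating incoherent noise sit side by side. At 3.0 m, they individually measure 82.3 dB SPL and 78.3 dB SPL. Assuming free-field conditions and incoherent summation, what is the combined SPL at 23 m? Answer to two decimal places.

66.06 dB SPL

Combined at 3.0 m: 10·log₁₀(10^(82.3/10)+10^(78.3/10)) = 83.755 dB SPL.
Then apply −20·log₁₀(23/3.0) = -17.692 dB → 66.06 dB SPL.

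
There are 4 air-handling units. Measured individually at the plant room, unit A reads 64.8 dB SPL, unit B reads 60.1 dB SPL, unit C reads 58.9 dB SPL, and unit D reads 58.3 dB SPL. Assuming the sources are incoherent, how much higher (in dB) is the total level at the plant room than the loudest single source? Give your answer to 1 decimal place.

Incoherent sources sum as intensities:
L_total = 10·log₁₀(10^(64.8/10) + 10^(60.1/10) + 10^(58.9/10) + 10^(58.3/10)) = 67.40 dB SPL.
Excess over the loudest (64.8 dB): 67.40 − 64.8 = 2.6 dB.

2.6 dB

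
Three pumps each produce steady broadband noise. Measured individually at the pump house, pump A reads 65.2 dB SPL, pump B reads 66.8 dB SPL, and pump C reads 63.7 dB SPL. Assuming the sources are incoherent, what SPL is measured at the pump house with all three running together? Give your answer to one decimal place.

Uncorrelated sources add in intensity (power), not in dB.
L_total = 10·log₁₀(10^(65.2/10) + 10^(66.8/10) + 10^(63.7/10)) = 10·log₁₀(10440000) = 70.2 dB SPL.

70.2 dB SPL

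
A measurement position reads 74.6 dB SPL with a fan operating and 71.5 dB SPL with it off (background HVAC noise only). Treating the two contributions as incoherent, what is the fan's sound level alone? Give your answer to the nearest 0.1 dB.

Background correction is a power subtraction:
L_src = 10·log₁₀(10^(74.6/10) − 10^(71.5/10)) = 10·log₁₀(14710000) = 71.7 dB SPL.

71.7 dB SPL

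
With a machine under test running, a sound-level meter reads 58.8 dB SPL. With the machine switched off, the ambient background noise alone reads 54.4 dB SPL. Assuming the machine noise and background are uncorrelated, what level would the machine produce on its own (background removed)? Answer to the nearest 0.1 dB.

Remove the background by subtracting linear intensities:
L_src = 10·log₁₀(10^(58.8/10) − 10^(54.4/10)) = 10·log₁₀(483200) = 56.8 dB SPL.

56.8 dB SPL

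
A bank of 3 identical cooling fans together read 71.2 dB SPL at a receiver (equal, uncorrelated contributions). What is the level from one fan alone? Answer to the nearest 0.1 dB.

66.4 dB SPL

3 equal incoherent sources add 10·log₁₀(3) = 4.77 dB over one source.
L_one = 71.2 − 4.77 = 66.4 dB SPL.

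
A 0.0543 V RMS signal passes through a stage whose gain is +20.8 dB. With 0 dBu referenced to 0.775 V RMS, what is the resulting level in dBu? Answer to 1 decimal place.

-2.3 dBu

Input level: 20·log₁₀(0.0543/0.775) = -23.09 dBu.
Output: -23.09 + 20.8 = -2.3 dBu.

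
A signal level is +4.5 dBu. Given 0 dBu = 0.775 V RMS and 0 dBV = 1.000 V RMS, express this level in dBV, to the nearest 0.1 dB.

The offset between the scales is 20·log₁₀(0.775/1.000) = −2.214 dB.
So dBV = +4.5 − 2.214 = +2.3 dBV.

+2.3 dBV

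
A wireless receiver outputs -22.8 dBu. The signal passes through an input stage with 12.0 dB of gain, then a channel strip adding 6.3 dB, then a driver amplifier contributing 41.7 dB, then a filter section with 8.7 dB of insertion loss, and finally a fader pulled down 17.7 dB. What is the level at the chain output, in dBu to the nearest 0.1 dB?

Cascaded gains and losses add directly in dB.
-22.8 + 12.0 + 6.3 + 41.7 − 8.7 − 17.7 = +10.8 dBu.

+10.8 dBu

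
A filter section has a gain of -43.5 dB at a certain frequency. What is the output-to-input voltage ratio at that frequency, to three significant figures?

Voltage ratio = 10^(dB/20).
10^(-43.5/20) = 10^(-2.175) = 0.00668.

0.00668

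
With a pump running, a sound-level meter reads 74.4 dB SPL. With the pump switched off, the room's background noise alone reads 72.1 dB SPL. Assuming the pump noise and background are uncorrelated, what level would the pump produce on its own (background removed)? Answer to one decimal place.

Remove the background by subtracting linear intensities:
L_src = 10·log₁₀(10^(74.4/10) − 10^(72.1/10)) = 10·log₁₀(11320000) = 70.5 dB SPL.

70.5 dB SPL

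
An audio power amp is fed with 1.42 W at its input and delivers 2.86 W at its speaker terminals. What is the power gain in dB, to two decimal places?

3.04 dB

Power ratio → dB uses the 10·log₁₀ form:
10·log₁₀(2.86/1.42) = 10·log₁₀(2.014) = 3.04 dB.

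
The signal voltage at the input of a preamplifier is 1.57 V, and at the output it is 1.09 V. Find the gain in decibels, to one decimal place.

-3.2 dB

For a voltage ratio, dB = 20·log₁₀(V₂/V₁).
20·log₁₀(1.09/1.57) = 20·log₁₀(0.6943) = -3.2 dB.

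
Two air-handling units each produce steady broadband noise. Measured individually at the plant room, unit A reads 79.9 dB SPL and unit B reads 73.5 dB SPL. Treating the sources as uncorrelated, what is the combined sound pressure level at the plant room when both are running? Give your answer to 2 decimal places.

Add the sources as powers (linear), then convert back to dB:
L_total = 10·log₁₀(10^(79.9/10) + 10^(73.5/10)) = 10·log₁₀(120100000) = 80.80 dB SPL.

80.80 dB SPL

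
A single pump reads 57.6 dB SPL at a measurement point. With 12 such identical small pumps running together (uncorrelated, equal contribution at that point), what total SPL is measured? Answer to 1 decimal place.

12 equal incoherent sources raise the level by 10·log₁₀(12) = 10.79 dB.
L_total = 57.6 + 10.79 = 68.4 dB SPL.

68.4 dB SPL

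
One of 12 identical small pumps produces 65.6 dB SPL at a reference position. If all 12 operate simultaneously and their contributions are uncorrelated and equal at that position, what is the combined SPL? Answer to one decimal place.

12 equal incoherent sources raise the level by 10·log₁₀(12) = 10.79 dB.
L_total = 65.6 + 10.79 = 76.4 dB SPL.

76.4 dB SPL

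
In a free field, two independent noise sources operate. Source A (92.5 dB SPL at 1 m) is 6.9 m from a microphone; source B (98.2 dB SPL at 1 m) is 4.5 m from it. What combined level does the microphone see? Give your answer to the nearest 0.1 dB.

85.6 dB SPL

At the listener: L_A = 92.5 − 20·log₁₀(6.9) = 75.72 dB; L_B = 98.2 − 20·log₁₀(4.5) = 85.14 dB.
Combined: 10·log₁₀(10^(75.72/10)+10^(85.14/10)) = 85.6 dB SPL.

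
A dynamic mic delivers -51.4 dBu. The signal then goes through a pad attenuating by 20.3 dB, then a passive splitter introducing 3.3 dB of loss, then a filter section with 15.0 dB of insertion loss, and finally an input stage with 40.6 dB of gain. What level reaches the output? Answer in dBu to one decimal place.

-49.4 dBu

In dB, series stages simply add:
-51.4 − 20.3 − 3.3 − 15.0 + 40.6 = -49.4 dBu.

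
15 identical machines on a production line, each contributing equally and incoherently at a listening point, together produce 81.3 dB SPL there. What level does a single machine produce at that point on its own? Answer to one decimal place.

69.5 dB SPL

15 equal incoherent sources add 10·log₁₀(15) = 11.76 dB over one source.
L_one = 81.3 − 11.76 = 69.5 dB SPL.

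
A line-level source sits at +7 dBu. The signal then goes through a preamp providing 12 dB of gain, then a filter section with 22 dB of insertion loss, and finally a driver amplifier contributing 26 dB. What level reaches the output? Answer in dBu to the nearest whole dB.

+23 dBu

Cascaded gains and losses add directly in dB.
+7 + 12 − 22 + 26 = +23 dBu.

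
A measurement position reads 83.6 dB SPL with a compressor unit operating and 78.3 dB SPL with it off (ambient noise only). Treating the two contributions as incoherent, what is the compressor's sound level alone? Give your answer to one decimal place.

Remove the background by subtracting linear intensities:
L_src = 10·log₁₀(10^(83.6/10) − 10^(78.3/10)) = 10·log₁₀(161500000) = 82.1 dB SPL.

82.1 dB SPL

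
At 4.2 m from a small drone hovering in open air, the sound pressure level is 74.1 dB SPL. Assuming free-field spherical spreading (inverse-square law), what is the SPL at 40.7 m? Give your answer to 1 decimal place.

For a point source in a free field, ΔL = −20·log₁₀(d₂/d₁).
ΔL = −20·log₁₀(40.7/4.2) = -19.73 dB, so L₂ = 74.1 + (-19.73) = 54.4 dB SPL.

54.4 dB SPL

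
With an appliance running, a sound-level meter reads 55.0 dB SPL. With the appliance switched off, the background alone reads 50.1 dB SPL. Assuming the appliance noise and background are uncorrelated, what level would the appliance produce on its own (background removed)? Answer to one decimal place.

53.3 dB SPL

Remove the background by subtracting linear intensities:
L_src = 10·log₁₀(10^(55.0/10) − 10^(50.1/10)) = 10·log₁₀(213900) = 53.3 dB SPL.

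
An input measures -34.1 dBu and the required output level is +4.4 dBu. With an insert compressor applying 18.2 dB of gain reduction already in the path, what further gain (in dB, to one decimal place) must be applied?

56.7 dB

The required make-up gain is the shortfall in the dB sum.
G = +4.4 − (-34.1) + 18.2 = 56.7 dB.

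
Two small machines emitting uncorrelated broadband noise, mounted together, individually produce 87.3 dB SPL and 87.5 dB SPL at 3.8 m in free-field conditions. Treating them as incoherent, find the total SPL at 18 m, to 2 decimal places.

76.90 dB SPL

Combined at 3.8 m: 10·log₁₀(10^(87.3/10)+10^(87.5/10)) = 90.411 dB SPL.
Then apply −20·log₁₀(18/3.8) = -13.510 dB → 76.90 dB SPL.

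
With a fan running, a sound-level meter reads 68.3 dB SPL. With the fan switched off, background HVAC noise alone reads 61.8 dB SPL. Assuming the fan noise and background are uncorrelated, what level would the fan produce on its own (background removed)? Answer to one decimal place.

Background correction is a power subtraction:
L_src = 10·log₁₀(10^(68.3/10) − 10^(61.8/10)) = 10·log₁₀(5247000) = 67.2 dB SPL.

67.2 dB SPL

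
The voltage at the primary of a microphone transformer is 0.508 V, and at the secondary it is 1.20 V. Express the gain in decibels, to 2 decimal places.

Voltage ratio → dB uses the 20·log₁₀ form:
20·log₁₀(1.20/0.508) = 20·log₁₀(2.362) = 7.47 dB.

7.47 dB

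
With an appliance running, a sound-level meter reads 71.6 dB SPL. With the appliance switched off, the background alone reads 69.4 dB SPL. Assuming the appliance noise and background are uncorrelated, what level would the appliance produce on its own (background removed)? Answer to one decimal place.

67.6 dB SPL

Remove the background by subtracting linear intensities:
L_src = 10·log₁₀(10^(71.6/10) − 10^(69.4/10)) = 10·log₁₀(5745000) = 67.6 dB SPL.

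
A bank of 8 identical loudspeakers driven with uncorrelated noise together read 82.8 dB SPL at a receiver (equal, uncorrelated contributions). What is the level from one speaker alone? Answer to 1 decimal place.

73.8 dB SPL

8 equal incoherent sources add 10·log₁₀(8) = 9.03 dB over one source.
L_one = 82.8 − 9.03 = 73.8 dB SPL.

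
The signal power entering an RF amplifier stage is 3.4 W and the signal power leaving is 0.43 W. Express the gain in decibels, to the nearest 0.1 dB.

-9.0 dB

For a power ratio, dB = 10·log₁₀(P₂/P₁).
10·log₁₀(0.43/3.4) = 10·log₁₀(0.1265) = -9.0 dB.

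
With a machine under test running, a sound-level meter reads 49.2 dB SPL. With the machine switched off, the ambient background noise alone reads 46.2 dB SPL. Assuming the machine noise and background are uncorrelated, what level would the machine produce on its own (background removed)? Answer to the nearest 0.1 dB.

46.2 dB SPL

Background correction is a power subtraction:
L_src = 10·log₁₀(10^(49.2/10) − 10^(46.2/10)) = 10·log₁₀(41490) = 46.2 dB SPL.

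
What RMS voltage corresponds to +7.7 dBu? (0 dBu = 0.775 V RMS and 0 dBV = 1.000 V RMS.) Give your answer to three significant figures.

1.88 V

V = 0.775 V × 10^(+7.7/20).
= 0.775 × 2.427 = 1.88 V.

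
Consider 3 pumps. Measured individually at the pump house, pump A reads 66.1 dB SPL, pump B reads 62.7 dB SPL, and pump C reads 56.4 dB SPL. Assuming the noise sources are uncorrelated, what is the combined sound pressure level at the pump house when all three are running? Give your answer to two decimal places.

Incoherent sources sum as intensities:
L_total = 10·log₁₀(10^(66.1/10) + 10^(62.7/10) + 10^(56.4/10)) = 10·log₁₀(6372000) = 68.04 dB SPL.

68.04 dB SPL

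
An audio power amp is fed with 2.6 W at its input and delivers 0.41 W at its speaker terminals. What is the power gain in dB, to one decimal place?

-8.0 dB

For a power ratio, dB = 10·log₁₀(P₂/P₁).
10·log₁₀(0.41/2.6) = 10·log₁₀(0.1577) = -8.0 dB.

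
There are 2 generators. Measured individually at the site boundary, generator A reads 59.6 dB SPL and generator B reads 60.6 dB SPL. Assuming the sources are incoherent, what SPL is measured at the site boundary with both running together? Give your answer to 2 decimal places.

Incoherent sources sum as intensities:
L_total = 10·log₁₀(10^(59.6/10) + 10^(60.6/10)) = 10·log₁₀(2060000) = 63.14 dB SPL.

63.14 dB SPL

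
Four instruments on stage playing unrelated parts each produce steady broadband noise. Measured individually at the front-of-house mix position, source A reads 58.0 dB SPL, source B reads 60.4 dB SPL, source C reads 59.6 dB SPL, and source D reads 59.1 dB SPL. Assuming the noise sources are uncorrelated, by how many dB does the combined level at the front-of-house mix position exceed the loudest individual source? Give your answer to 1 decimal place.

5.0 dB

Incoherent sources sum as intensities:
L_total = 10·log₁₀(10^(58.0/10) + 10^(60.4/10) + 10^(59.6/10) + 10^(59.1/10)) = 65.38 dB SPL.
Excess over the loudest (60.4 dB): 65.38 − 60.4 = 5.0 dB.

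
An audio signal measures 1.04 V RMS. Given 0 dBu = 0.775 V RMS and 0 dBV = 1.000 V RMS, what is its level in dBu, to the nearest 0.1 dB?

dBu = 20·log₁₀(V / 0.775 V).
20·log₁₀(1.04/0.775) = +2.6 dBu.

+2.6 dBu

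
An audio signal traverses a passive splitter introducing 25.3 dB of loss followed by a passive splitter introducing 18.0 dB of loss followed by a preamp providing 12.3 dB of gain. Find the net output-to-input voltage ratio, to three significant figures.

0.0282

Net gain = (−25.3) + (−18.0) + 12.3 = -31.0 dB.
Voltage ratio = 10^(-31.0/20) = 0.0282.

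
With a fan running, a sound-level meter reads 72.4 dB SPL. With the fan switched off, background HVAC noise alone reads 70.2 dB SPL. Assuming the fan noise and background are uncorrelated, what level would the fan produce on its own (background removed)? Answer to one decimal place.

Background correction is a power subtraction:
L_src = 10·log₁₀(10^(72.4/10) − 10^(70.2/10)) = 10·log₁₀(6907000) = 68.4 dB SPL.

68.4 dB SPL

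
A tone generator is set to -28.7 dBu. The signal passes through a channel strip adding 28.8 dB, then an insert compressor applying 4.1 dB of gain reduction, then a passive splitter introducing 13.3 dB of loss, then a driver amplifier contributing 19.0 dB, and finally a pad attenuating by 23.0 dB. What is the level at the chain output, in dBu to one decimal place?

In dB, series stages simply add:
-28.7 + 28.8 − 4.1 − 13.3 + 19.0 − 23.0 = -21.3 dBu.

-21.3 dBu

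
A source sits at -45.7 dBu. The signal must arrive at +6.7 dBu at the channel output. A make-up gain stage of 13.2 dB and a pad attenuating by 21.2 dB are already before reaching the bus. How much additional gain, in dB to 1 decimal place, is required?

60.4 dB

The required make-up gain is the shortfall in the dB sum.
G = +6.7 − (-45.7) − 13.2 + 21.2 = 60.4 dB.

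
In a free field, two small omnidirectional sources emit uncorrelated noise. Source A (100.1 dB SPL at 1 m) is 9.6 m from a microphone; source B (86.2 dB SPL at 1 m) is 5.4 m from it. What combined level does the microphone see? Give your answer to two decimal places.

80.98 dB SPL

At the listener: L_A = 100.1 − 20·log₁₀(9.6) = 80.455 dB; L_B = 86.2 − 20·log₁₀(5.4) = 71.552 dB.
Combined: 10·log₁₀(10^(80.455/10)+10^(71.552/10)) = 80.98 dB SPL.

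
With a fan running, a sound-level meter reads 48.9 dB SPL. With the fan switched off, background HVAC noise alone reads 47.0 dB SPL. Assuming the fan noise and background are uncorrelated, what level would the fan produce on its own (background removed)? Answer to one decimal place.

Remove the background by subtracting linear intensities:
L_src = 10·log₁₀(10^(48.9/10) − 10^(47.0/10)) = 10·log₁₀(27510) = 44.4 dB SPL.

44.4 dB SPL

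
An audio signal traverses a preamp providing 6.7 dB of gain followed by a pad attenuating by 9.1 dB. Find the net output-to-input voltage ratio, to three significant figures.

Net gain = 6.7 + (−9.1) = -2.4 dB.
Voltage ratio = 10^(-2.4/20) = 0.759.

0.759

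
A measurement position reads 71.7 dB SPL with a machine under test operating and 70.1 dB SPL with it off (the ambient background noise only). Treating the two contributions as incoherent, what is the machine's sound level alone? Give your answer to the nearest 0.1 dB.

66.6 dB SPL

Background correction is a power subtraction:
L_src = 10·log₁₀(10^(71.7/10) − 10^(70.1/10)) = 10·log₁₀(4558000) = 66.6 dB SPL.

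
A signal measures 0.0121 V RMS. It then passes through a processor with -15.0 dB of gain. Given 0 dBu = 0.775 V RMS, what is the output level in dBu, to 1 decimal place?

Input level: 20·log₁₀(0.0121/0.775) = -36.13 dBu.
Output: -36.13 − 15.0 = -51.1 dBu.

-51.1 dBu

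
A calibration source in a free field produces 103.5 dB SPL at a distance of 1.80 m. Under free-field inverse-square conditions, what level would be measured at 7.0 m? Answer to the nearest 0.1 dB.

91.7 dB SPL

For a point source in a free field, ΔL = −20·log₁₀(d₂/d₁).
ΔL = −20·log₁₀(7.0/1.80) = -11.80 dB, so L₂ = 103.5 + (-11.80) = 91.7 dB SPL.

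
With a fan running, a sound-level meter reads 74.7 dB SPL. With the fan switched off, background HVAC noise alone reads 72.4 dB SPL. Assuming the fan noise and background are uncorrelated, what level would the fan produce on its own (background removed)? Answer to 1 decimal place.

Subtract intensities: L_src = 10·log₁₀(10^(L_total/10) − 10^(L_bg/10)).
L_src = 10·log₁₀(10^(74.7/10) − 10^(72.4/10)) = 10·log₁₀(12130000) = 70.8 dB SPL.

70.8 dB SPL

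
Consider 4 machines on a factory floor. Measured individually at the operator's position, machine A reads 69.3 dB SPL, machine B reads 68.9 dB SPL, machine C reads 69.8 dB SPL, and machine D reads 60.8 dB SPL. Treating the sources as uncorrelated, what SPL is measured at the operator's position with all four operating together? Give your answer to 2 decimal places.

74.32 dB SPL

Incoherent sources sum as intensities:
L_total = 10·log₁₀(10^(69.3/10) + 10^(68.9/10) + 10^(69.8/10) + 10^(60.8/10)) = 10·log₁₀(27030000) = 74.32 dB SPL.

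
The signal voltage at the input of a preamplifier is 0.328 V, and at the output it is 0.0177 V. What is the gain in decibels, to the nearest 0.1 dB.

-25.4 dB

For a voltage ratio, dB = 20·log₁₀(V₂/V₁).
20·log₁₀(0.0177/0.328) = 20·log₁₀(0.05396) = -25.4 dB.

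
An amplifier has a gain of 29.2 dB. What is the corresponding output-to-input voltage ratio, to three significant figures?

Voltage ratio = 10^(dB/20).
10^(29.2/20) = 10^(1.460) = 28.8.

28.8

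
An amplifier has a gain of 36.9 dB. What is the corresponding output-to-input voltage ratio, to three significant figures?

Voltage ratio = 10^(dB/20).
10^(36.9/20) = 10^(1.845) = 70.0.

70.0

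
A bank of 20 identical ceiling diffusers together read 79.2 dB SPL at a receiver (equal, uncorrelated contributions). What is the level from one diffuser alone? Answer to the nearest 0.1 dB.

20 equal incoherent sources add 10·log₁₀(20) = 13.01 dB over one source.
L_one = 79.2 − 13.01 = 66.2 dB SPL.

66.2 dB SPL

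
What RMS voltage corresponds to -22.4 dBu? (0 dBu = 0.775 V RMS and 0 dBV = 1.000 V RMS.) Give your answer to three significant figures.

0.0588 V

V = 0.775 V × 10^(-22.4/20).
= 0.775 × 0.07586 = 0.0588 V.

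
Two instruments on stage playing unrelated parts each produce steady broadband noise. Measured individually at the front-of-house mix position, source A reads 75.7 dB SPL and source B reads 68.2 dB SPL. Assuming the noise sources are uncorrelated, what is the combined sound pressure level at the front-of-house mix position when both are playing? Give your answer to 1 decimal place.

76.4 dB SPL

Uncorrelated sources add in intensity (power), not in dB.
L_total = 10·log₁₀(10^(75.7/10) + 10^(68.2/10)) = 10·log₁₀(43760000) = 76.4 dB SPL.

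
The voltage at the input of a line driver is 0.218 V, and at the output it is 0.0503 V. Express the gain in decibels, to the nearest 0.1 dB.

-12.7 dB

For a voltage ratio, dB = 20·log₁₀(V₂/V₁).
20·log₁₀(0.0503/0.218) = 20·log₁₀(0.2307) = -12.7 dB.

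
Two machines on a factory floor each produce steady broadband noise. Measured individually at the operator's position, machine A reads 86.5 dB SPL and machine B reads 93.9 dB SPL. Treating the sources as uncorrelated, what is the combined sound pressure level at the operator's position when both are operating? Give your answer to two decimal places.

94.63 dB SPL

Incoherent sources sum as intensities:
L_total = 10·log₁₀(10^(86.5/10) + 10^(93.9/10)) = 10·log₁₀(2901000000) = 94.63 dB SPL.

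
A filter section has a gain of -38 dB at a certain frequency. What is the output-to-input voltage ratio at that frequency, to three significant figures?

0.0126

Voltage ratio = 10^(dB/20).
10^(-38/20) = 10^(-1.900) = 0.0126.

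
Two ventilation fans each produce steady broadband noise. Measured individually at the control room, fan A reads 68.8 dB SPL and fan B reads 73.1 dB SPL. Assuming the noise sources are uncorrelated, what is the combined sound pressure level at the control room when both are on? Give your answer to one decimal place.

Incoherent sources sum as intensities:
L_total = 10·log₁₀(10^(68.8/10) + 10^(73.1/10)) = 10·log₁₀(28000000) = 74.5 dB SPL.

74.5 dB SPL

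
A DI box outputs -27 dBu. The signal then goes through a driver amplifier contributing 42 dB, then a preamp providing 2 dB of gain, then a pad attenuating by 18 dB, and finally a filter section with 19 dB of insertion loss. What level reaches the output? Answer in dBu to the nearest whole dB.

In dB, series stages simply add:
-27 + 42 + 2 − 18 − 19 = -20 dBu.

-20 dBu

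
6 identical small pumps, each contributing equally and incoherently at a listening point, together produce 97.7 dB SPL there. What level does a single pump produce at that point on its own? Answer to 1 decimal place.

6 equal incoherent sources add 10·log₁₀(6) = 7.78 dB over one source.
L_one = 97.7 − 7.78 = 89.9 dB SPL.

89.9 dB SPL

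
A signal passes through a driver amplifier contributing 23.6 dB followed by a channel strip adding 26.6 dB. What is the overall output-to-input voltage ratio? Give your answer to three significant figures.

Net gain = 23.6 + 26.6 = 50.2 dB.
Voltage ratio = 10^(50.2/20) = 324.

324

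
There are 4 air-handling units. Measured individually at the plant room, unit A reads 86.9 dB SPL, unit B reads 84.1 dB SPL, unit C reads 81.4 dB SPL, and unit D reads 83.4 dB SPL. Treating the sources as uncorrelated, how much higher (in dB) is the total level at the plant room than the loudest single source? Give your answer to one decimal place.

Uncorrelated sources add in intensity (power), not in dB.
L_total = 10·log₁₀(10^(86.9/10) + 10^(84.1/10) + 10^(81.4/10) + 10^(83.4/10)) = 90.43 dB SPL.
Excess over the loudest (86.9 dB): 90.43 − 86.9 = 3.5 dB.

3.5 dB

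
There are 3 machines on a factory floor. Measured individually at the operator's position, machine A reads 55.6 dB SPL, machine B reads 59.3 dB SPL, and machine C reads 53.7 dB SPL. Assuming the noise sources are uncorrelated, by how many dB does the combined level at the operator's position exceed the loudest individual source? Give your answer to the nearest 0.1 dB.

2.3 dB

Incoherent sources sum as intensities:
L_total = 10·log₁₀(10^(55.6/10) + 10^(59.3/10) + 10^(53.7/10)) = 61.61 dB SPL.
Excess over the loudest (59.3 dB): 61.61 − 59.3 = 2.3 dB.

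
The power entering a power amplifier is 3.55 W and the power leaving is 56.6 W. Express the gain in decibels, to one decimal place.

12.0 dB

For a power ratio, dB = 10·log₁₀(P₂/P₁).
10·log₁₀(56.6/3.55) = 10·log₁₀(15.94) = 12.0 dB.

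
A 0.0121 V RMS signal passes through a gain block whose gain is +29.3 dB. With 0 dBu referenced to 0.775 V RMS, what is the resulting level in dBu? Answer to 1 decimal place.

Input level: 20·log₁₀(0.0121/0.775) = -36.13 dBu.
Output: -36.13 + 29.3 = -6.8 dBu.

-6.8 dBu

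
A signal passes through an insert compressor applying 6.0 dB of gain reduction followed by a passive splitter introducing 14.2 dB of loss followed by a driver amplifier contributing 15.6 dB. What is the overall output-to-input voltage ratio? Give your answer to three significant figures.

0.589

Net gain = (−6.0) + (−14.2) + 15.6 = -4.6 dB.
Voltage ratio = 10^(-4.6/20) = 0.589.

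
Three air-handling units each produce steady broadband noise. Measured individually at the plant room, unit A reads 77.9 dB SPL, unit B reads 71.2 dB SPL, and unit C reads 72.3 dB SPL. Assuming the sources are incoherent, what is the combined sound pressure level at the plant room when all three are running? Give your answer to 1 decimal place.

79.6 dB SPL

Add the sources as powers (linear), then convert back to dB:
L_total = 10·log₁₀(10^(77.9/10) + 10^(71.2/10) + 10^(72.3/10)) = 10·log₁₀(91820000) = 79.6 dB SPL.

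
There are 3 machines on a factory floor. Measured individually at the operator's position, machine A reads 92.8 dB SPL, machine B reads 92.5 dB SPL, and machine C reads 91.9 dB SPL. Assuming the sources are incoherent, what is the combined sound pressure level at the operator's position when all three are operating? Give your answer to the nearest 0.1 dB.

Incoherent sources sum as intensities:
L_total = 10·log₁₀(10^(92.8/10) + 10^(92.5/10) + 10^(91.9/10)) = 10·log₁₀(5233000000) = 97.2 dB SPL.

97.2 dB SPL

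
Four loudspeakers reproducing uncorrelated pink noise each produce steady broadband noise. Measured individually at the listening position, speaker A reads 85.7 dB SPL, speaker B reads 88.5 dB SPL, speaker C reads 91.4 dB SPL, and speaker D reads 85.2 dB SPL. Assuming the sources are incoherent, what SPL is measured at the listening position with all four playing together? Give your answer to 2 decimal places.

Add the sources as powers (linear), then convert back to dB:
L_total = 10·log₁₀(10^(85.7/10) + 10^(88.5/10) + 10^(91.4/10) + 10^(85.2/10)) = 10·log₁₀(2791000000) = 94.46 dB SPL.

94.46 dB SPL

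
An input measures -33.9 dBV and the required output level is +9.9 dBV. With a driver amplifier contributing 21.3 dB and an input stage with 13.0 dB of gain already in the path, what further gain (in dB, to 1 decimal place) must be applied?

9.5 dB

The required make-up gain is the shortfall in the dB sum.
G = +9.9 − (-33.9) − 21.3 − 13.0 = 9.5 dB.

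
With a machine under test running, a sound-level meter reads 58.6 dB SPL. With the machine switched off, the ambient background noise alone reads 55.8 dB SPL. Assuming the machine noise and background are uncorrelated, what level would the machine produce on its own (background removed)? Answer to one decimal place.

Subtract intensities: L_src = 10·log₁₀(10^(L_total/10) − 10^(L_bg/10)).
L_src = 10·log₁₀(10^(58.6/10) − 10^(55.8/10)) = 10·log₁₀(344200) = 55.4 dB SPL.

55.4 dB SPL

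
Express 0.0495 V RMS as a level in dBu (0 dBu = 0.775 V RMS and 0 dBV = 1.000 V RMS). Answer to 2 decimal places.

-23.89 dBu

dBu = 20·log₁₀(V / 0.775 V).
20·log₁₀(0.0495/0.775) = -23.89 dBu.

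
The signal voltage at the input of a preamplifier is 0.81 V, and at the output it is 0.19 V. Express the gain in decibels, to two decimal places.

-12.59 dB

Voltage ratio → dB uses the 20·log₁₀ form:
20·log₁₀(0.19/0.81) = 20·log₁₀(0.2346) = -12.59 dB.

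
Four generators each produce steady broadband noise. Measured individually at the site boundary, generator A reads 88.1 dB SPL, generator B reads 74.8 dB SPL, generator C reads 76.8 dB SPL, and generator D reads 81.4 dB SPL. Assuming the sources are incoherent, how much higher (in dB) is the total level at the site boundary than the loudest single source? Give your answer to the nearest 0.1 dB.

Add the sources as powers (linear), then convert back to dB:
L_total = 10·log₁₀(10^(88.1/10) + 10^(74.8/10) + 10^(76.8/10) + 10^(81.4/10)) = 89.35 dB SPL.
Excess over the loudest (88.1 dB): 89.35 − 88.1 = 1.3 dB.

1.3 dB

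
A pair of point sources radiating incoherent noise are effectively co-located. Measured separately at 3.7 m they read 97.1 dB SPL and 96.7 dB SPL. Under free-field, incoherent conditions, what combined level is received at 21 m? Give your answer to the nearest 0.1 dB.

84.8 dB SPL

Combined at 3.7 m: 10·log₁₀(10^(97.1/10)+10^(96.7/10)) = 99.91 dB SPL.
Then apply −20·log₁₀(21/3.7) = -15.08 dB → 84.8 dB SPL.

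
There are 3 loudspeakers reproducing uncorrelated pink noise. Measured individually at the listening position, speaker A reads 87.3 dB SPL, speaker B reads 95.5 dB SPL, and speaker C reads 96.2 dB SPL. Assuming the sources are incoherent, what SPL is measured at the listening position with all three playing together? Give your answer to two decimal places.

99.17 dB SPL

Add the sources as powers (linear), then convert back to dB:
L_total = 10·log₁₀(10^(87.3/10) + 10^(95.5/10) + 10^(96.2/10)) = 10·log₁₀(8254000000) = 99.17 dB SPL.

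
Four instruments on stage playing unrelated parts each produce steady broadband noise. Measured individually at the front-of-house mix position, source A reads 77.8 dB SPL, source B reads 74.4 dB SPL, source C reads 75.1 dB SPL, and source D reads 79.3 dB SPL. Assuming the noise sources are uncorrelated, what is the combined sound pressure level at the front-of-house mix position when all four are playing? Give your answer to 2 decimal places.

83.12 dB SPL

Uncorrelated sources add in intensity (power), not in dB.
L_total = 10·log₁₀(10^(77.8/10) + 10^(74.4/10) + 10^(75.1/10) + 10^(79.3/10)) = 10·log₁₀(205300000) = 83.12 dB SPL.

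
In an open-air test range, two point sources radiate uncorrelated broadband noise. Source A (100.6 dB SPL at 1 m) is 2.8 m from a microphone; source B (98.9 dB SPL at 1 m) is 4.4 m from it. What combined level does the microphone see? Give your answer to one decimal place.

92.7 dB SPL

At the listener: L_A = 100.6 − 20·log₁₀(2.8) = 91.66 dB; L_B = 98.9 − 20·log₁₀(4.4) = 86.03 dB.
Combined: 10·log₁₀(10^(91.66/10)+10^(86.03/10)) = 92.7 dB SPL.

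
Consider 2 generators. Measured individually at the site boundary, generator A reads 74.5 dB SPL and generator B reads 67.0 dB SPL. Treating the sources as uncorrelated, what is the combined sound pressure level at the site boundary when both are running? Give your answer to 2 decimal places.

Add the sources as powers (linear), then convert back to dB:
L_total = 10·log₁₀(10^(74.5/10) + 10^(67.0/10)) = 10·log₁₀(33200000) = 75.21 dB SPL.

75.21 dB SPL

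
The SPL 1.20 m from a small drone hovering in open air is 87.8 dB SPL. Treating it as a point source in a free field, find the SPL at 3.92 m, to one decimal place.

Free-field point source: level drops by 20·log₁₀ of the distance ratio.
ΔL = −20·log₁₀(3.92/1.20) = -10.28 dB, so L₂ = 87.8 + (-10.28) = 77.5 dB SPL.

77.5 dB SPL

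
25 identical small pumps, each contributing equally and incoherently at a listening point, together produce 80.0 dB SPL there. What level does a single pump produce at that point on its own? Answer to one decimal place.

66.0 dB SPL

25 equal incoherent sources add 10·log₁₀(25) = 13.98 dB over one source.
L_one = 80.0 − 13.98 = 66.0 dB SPL.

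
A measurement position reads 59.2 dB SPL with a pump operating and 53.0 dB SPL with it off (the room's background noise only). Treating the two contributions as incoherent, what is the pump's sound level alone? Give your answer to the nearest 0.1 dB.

Remove the background by subtracting linear intensities:
L_src = 10·log₁₀(10^(59.2/10) − 10^(53.0/10)) = 10·log₁₀(632200) = 58.0 dB SPL.

58.0 dB SPL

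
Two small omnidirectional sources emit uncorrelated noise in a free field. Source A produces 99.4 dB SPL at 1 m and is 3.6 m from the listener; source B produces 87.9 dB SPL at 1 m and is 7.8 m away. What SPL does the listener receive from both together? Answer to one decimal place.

88.3 dB SPL

At the listener: L_A = 99.4 − 20·log₁₀(3.6) = 88.27 dB; L_B = 87.9 − 20·log₁₀(7.8) = 70.06 dB.
Combined: 10·log₁₀(10^(88.27/10)+10^(70.06/10)) = 88.3 dB SPL.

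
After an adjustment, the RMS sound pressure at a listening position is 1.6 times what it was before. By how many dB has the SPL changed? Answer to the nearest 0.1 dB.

SPL change from a pressure ratio uses the 20·log₁₀ form:
20·log₁₀(1.6) = 4.1 dB.

4.1 dB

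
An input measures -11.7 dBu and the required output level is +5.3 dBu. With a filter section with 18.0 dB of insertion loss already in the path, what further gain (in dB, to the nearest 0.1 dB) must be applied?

The required make-up gain is the shortfall in the dB sum.
G = +5.3 − (-11.7) + 18.0 = 35.0 dB.

35.0 dB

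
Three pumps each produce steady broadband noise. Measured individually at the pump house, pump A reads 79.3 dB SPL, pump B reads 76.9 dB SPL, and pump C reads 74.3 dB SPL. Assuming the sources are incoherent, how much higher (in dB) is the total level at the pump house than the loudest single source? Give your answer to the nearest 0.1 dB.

Add the sources as powers (linear), then convert back to dB:
L_total = 10·log₁₀(10^(79.3/10) + 10^(76.9/10) + 10^(74.3/10)) = 82.07 dB SPL.
Excess over the loudest (79.3 dB): 82.07 − 79.3 = 2.8 dB.

2.8 dB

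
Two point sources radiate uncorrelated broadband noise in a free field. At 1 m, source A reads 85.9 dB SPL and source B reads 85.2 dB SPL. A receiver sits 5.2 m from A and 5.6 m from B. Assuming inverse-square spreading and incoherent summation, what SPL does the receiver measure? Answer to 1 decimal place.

At the listener: L_A = 85.9 − 20·log₁₀(5.2) = 71.58 dB; L_B = 85.2 − 20·log₁₀(5.6) = 70.24 dB.
Combined: 10·log₁₀(10^(71.58/10)+10^(70.24/10)) = 74.0 dB SPL.

74.0 dB SPL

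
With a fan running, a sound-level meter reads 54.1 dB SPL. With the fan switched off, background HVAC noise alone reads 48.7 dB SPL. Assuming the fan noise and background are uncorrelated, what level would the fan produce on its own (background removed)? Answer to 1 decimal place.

52.6 dB SPL

Remove the background by subtracting linear intensities:
L_src = 10·log₁₀(10^(54.1/10) − 10^(48.7/10)) = 10·log₁₀(182900) = 52.6 dB SPL.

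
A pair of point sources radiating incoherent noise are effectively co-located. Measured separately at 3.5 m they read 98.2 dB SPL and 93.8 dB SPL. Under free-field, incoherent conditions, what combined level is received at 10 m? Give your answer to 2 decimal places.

Combined at 3.5 m: 10·log₁₀(10^(98.2/10)+10^(93.8/10)) = 99.545 dB SPL.
Then apply −20·log₁₀(10/3.5) = -9.119 dB → 90.43 dB SPL.

90.43 dB SPL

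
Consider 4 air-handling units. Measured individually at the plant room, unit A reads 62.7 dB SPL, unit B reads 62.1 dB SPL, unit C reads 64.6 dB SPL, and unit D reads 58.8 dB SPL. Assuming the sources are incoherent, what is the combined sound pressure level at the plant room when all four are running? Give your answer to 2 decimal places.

Uncorrelated sources add in intensity (power), not in dB.
L_total = 10·log₁₀(10^(62.7/10) + 10^(62.1/10) + 10^(64.6/10) + 10^(58.8/10)) = 10·log₁₀(7127000) = 68.53 dB SPL.

68.53 dB SPL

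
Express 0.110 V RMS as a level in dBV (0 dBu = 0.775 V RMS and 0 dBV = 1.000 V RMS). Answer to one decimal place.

-19.2 dBV

dBV = 20·log₁₀(V / 1.000 V).
20·log₁₀(0.110/1.000) = -19.2 dBV.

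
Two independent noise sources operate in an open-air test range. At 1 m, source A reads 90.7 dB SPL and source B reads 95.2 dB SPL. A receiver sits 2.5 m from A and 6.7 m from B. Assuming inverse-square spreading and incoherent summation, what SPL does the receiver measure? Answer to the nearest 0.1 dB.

At the listener: L_A = 90.7 − 20·log₁₀(2.5) = 82.74 dB; L_B = 95.2 − 20·log₁₀(6.7) = 78.68 dB.
Combined: 10·log₁₀(10^(82.74/10)+10^(78.68/10)) = 84.2 dB SPL.

84.2 dB SPL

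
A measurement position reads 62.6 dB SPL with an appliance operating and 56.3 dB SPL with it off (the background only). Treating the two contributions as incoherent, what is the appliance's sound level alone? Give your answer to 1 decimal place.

61.4 dB SPL

Background correction is a power subtraction:
L_src = 10·log₁₀(10^(62.6/10) − 10^(56.3/10)) = 10·log₁₀(1393000) = 61.4 dB SPL.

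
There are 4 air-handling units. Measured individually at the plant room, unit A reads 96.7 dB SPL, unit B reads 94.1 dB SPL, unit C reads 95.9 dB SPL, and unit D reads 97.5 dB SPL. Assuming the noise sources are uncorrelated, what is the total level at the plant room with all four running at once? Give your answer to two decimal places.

102.24 dB SPL

Incoherent sources sum as intensities:
L_total = 10·log₁₀(10^(96.7/10) + 10^(94.1/10) + 10^(95.9/10) + 10^(97.5/10)) = 10·log₁₀(16762000000) = 102.24 dB SPL.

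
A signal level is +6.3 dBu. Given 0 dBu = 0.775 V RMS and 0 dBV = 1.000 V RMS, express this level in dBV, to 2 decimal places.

+4.09 dBV

The offset between the scales is 20·log₁₀(0.775/1.000) = −2.214 dB.
So dBV = +6.3 − 2.214 = +4.09 dBV.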